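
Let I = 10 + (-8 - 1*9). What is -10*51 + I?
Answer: -517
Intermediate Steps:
I = -7 (I = 10 + (-8 - 9) = 10 - 17 = -7)
-10*51 + I = -10*51 - 7 = -510 - 7 = -517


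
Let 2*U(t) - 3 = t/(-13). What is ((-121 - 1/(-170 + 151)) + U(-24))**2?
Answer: 3428219601/244036 ≈ 14048.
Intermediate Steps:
U(t) = 3/2 - t/26 (U(t) = 3/2 + (t/(-13))/2 = 3/2 + (t*(-1/13))/2 = 3/2 + (-t/13)/2 = 3/2 - t/26)
((-121 - 1/(-170 + 151)) + U(-24))**2 = ((-121 - 1/(-170 + 151)) + (3/2 - 1/26*(-24)))**2 = ((-121 - 1/(-19)) + (3/2 + 12/13))**2 = ((-121 - 1*(-1/19)) + 63/26)**2 = ((-121 + 1/19) + 63/26)**2 = (-2298/19 + 63/26)**2 = (-58551/494)**2 = 3428219601/244036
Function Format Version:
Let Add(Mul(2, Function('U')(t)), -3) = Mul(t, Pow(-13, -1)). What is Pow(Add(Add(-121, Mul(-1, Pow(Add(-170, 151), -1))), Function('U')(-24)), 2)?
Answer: Rational(3428219601, 244036) ≈ 14048.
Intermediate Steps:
Function('U')(t) = Add(Rational(3, 2), Mul(Rational(-1, 26), t)) (Function('U')(t) = Add(Rational(3, 2), Mul(Rational(1, 2), Mul(t, Pow(-13, -1)))) = Add(Rational(3, 2), Mul(Rational(1, 2), Mul(t, Rational(-1, 13)))) = Add(Rational(3, 2), Mul(Rational(1, 2), Mul(Rational(-1, 13), t))) = Add(Rational(3, 2), Mul(Rational(-1, 26), t)))
Pow(Add(Add(-121, Mul(-1, Pow(Add(-170, 151), -1))), Function('U')(-24)), 2) = Pow(Add(Add(-121, Mul(-1, Pow(Add(-170, 151), -1))), Add(Rational(3, 2), Mul(Rational(-1, 26), -24))), 2) = Pow(Add(Add(-121, Mul(-1, Pow(-19, -1))), Add(Rational(3, 2), Rational(12, 13))), 2) = Pow(Add(Add(-121, Mul(-1, Rational(-1, 19))), Rational(63, 26)), 2) = Pow(Add(Add(-121, Rational(1, 19)), Rational(63, 26)), 2) = Pow(Add(Rational(-2298, 19), Rational(63, 26)), 2) = Pow(Rational(-58551, 494), 2) = Rational(3428219601, 244036)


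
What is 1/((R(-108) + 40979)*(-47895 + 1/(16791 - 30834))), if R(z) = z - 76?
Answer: -14043/27438288081370 ≈ -5.1180e-10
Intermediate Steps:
R(z) = -76 + z
1/((R(-108) + 40979)*(-47895 + 1/(16791 - 30834))) = 1/(((-76 - 108) + 40979)*(-47895 + 1/(16791 - 30834))) = 1/((-184 + 40979)*(-47895 + 1/(-14043))) = 1/(40795*(-47895 - 1/14043)) = 1/(40795*(-672589486/14043)) = 1/(-27438288081370/14043) = -14043/27438288081370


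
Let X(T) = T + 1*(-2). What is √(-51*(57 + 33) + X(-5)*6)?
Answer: 2*I*√1158 ≈ 68.059*I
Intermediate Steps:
X(T) = -2 + T (X(T) = T - 2 = -2 + T)
√(-51*(57 + 33) + X(-5)*6) = √(-51*(57 + 33) + (-2 - 5)*6) = √(-51*90 - 7*6) = √(-4590 - 42) = √(-4632) = 2*I*√1158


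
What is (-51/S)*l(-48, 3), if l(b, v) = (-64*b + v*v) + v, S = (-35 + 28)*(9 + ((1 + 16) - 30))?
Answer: -39321/7 ≈ -5617.3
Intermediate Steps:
S = 28 (S = -7*(9 + (17 - 30)) = -7*(9 - 13) = -7*(-4) = 28)
l(b, v) = v + v² - 64*b (l(b, v) = (-64*b + v²) + v = (v² - 64*b) + v = v + v² - 64*b)
(-51/S)*l(-48, 3) = (-51/28)*(3 + 3² - 64*(-48)) = (-51*1/28)*(3 + 9 + 3072) = -51/28*3084 = -39321/7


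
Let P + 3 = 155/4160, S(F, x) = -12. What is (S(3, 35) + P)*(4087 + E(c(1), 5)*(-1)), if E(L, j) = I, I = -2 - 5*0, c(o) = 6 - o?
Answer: -50903961/832 ≈ -61183.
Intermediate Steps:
I = -2 (I = -2 + 0 = -2)
E(L, j) = -2
P = -2465/832 (P = -3 + 155/4160 = -3 + 155*(1/4160) = -3 + 31/832 = -2465/832 ≈ -2.9627)
(S(3, 35) + P)*(4087 + E(c(1), 5)*(-1)) = (-12 - 2465/832)*(4087 - 2*(-1)) = -12449*(4087 + 2)/832 = -12449/832*4089 = -50903961/832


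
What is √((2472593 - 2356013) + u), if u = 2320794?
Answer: √2437374 ≈ 1561.2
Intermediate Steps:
√((2472593 - 2356013) + u) = √((2472593 - 2356013) + 2320794) = √(116580 + 2320794) = √2437374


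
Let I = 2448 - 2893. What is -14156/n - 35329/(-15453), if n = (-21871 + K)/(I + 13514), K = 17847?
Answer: 714755195497/15545718 ≈ 45978.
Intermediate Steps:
I = -445
n = -4024/13069 (n = (-21871 + 17847)/(-445 + 13514) = -4024/13069 ≈ -0.30790)
-14156/n - 35329/(-15453) = -14156/(-4024/13069) - 35329/(-15453) = -14156*(-13069/4024) - 35329*(-1/15453) = 46251191/1006 + 35329/15453 = 714755195497/15545718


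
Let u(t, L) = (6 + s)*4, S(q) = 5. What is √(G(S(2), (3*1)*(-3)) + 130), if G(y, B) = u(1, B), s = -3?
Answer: √142 ≈ 11.916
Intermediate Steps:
u(t, L) = 12 (u(t, L) = (6 - 3)*4 = 3*4 = 12)
G(y, B) = 12
√(G(S(2), (3*1)*(-3)) + 130) = √(12 + 130) = √142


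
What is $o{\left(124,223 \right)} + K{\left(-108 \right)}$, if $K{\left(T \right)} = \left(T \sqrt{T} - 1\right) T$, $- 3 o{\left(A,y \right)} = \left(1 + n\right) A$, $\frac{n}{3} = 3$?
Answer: $- \frac{916}{3} + 69984 i \sqrt{3} \approx -305.33 + 1.2122 \cdot 10^{5} i$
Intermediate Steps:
$n = 9$ ($n = 3 \cdot 3 = 9$)
$o{\left(A,y \right)} = - \frac{10 A}{3}$ ($o{\left(A,y \right)} = - \frac{\left(1 + 9\right) A}{3} = - \frac{10 A}{3}$)
$K{\left(T \right)} = T \left(-1 + T^{\frac{3}{2}}\right)$ ($K{\left(T \right)} = \left(T^{\frac{3}{2}} - 1\right) T = \left(-1 + T^{\frac{3}{2}}\right) T = T \left(-1 + T^{\frac{3}{2}}\right)$)
$o{\left(124,223 \right)} + K{\left(-108 \right)} = \left(- \frac{10}{3}\right) 124 + \left(\left(-108\right)^{\frac{5}{2}} - -108\right) = - \frac{1240}{3} + \left(69984 i \sqrt{3} + 108\right) = - \frac{1240}{3} + \left(108 + 69984 i \sqrt{3}\right) = - \frac{916}{3} + 69984 i \sqrt{3}$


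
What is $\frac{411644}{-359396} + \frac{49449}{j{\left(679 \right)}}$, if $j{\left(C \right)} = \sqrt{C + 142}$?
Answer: $- \frac{102911}{89849} + \frac{49449 \sqrt{821}}{821} \approx 1724.6$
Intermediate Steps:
$j{\left(C \right)} = \sqrt{142 + C}$
$\frac{411644}{-359396} + \frac{49449}{j{\left(679 \right)}} = \frac{411644}{-359396} + \frac{49449}{\sqrt{142 + 679}} = 411644 \left(- \frac{1}{359396}\right) + \frac{49449}{\sqrt{821}} = - \frac{102911}{89849} + 49449 \frac{\sqrt{821}}{821} = - \frac{102911}{89849} + \frac{49449 \sqrt{821}}{821}$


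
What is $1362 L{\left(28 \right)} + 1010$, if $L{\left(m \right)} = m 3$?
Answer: $115418$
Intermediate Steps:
$L{\left(m \right)} = 3 m$
$1362 L{\left(28 \right)} + 1010 = 1362 \cdot 3 \cdot 28 + 1010 = 1362 \cdot 84 + 1010 = 114408 + 1010 = 115418$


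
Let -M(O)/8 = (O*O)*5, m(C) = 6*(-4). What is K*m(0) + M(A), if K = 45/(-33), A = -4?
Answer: -6680/11 ≈ -607.27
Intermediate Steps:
m(C) = -24
M(O) = -40*O² (M(O) = -8*O*O*5 = -8*O²*5 = -40*O²)
K = -15/11 (K = 45*(-1/33) = -15/11 ≈ -1.3636)
K*m(0) + M(A) = -15/11*(-24) - 40*(-4)² = 360/11 - 40*16 = 360/11 - 640 = -6680/11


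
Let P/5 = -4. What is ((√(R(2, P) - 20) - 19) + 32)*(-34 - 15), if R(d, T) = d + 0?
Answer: -637 - 147*I*√2 ≈ -637.0 - 207.89*I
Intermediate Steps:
P = -20 (P = 5*(-4) = -20)
R(d, T) = d
((√(R(2, P) - 20) - 19) + 32)*(-34 - 15) = ((√(2 - 20) - 19) + 32)*(-34 - 15) = ((√(-18) - 19) + 32)*(-49) = ((3*I*√2 - 19) + 32)*(-49) = ((-19 + 3*I*√2) + 32)*(-49) = (13 + 3*I*√2)*(-49) = -637 - 147*I*√2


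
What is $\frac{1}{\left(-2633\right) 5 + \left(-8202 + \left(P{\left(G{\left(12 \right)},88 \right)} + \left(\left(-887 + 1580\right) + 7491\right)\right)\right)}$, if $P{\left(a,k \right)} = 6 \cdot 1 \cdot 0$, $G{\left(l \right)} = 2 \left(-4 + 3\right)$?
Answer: $- \frac{1}{13183} \approx -7.5855 \cdot 10^{-5}$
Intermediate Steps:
$G{\left(l \right)} = -2$ ($G{\left(l \right)} = 2 \left(-1\right) = -2$)
$P{\left(a,k \right)} = 0$ ($P{\left(a,k \right)} = 6 \cdot 0 = 0$)
$\frac{1}{\left(-2633\right) 5 + \left(-8202 + \left(P{\left(G{\left(12 \right)},88 \right)} + \left(\left(-887 + 1580\right) + 7491\right)\right)\right)} = \frac{1}{\left(-2633\right) 5 + \left(-8202 + \left(0 + \left(\left(-887 + 1580\right) + 7491\right)\right)\right)} = \frac{1}{-13165 + \left(-8202 + \left(0 + \left(693 + 7491\right)\right)\right)} = \frac{1}{-13165 + \left(-8202 + \left(0 + 8184\right)\right)} = \frac{1}{-13165 + \left(-8202 + 8184\right)} = \frac{1}{-13165 - 18} = \frac{1}{-13183} = - \frac{1}{13183}$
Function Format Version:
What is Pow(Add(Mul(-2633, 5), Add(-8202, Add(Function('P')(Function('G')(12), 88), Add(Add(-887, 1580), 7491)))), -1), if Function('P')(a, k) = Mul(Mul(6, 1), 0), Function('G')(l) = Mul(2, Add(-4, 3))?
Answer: Rational(-1, 13183) ≈ -7.5855e-5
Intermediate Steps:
Function('G')(l) = -2 (Function('G')(l) = Mul(2, -1) = -2)
Function('P')(a, k) = 0 (Function('P')(a, k) = Mul(6, 0) = 0)
Pow(Add(Mul(-2633, 5), Add(-8202, Add(Function('P')(Function('G')(12), 88), Add(Add(-887, 1580), 7491)))), -1) = Pow(Add(Mul(-2633, 5), Add(-8202, Add(0, Add(Add(-887, 1580), 7491)))), -1) = Pow(Add(-13165, Add(-8202, Add(0, Add(693, 7491)))), -1) = Pow(Add(-13165, Add(-8202, Add(0, 8184))), -1) = Pow(Add(-13165, Add(-8202, 8184)), -1) = Pow(Add(-13165, -18), -1) = Pow(-13183, -1) = Rational(-1, 13183)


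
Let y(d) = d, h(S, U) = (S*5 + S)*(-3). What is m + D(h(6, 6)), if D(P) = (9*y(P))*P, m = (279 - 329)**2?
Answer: 107476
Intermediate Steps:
m = 2500 (m = (-50)**2 = 2500)
h(S, U) = -18*S (h(S, U) = (5*S + S)*(-3) = (6*S)*(-3) = -18*S)
D(P) = 9*P**2 (D(P) = (9*P)*P = 9*P**2)
m + D(h(6, 6)) = 2500 + 9*(-18*6)**2 = 2500 + 9*(-108)**2 = 2500 + 9*11664 = 2500 + 104976 = 107476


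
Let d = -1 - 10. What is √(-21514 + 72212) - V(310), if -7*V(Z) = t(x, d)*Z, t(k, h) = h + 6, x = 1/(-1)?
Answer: -1550/7 + √50698 ≈ 3.7336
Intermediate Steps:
d = -11
x = -1
t(k, h) = 6 + h
V(Z) = 5*Z/7 (V(Z) = -(6 - 11)*Z/7 = -(-5)*Z/7 = 5*Z/7)
√(-21514 + 72212) - V(310) = √(-21514 + 72212) - 5*310/7 = √50698 - 1*1550/7 = √50698 - 1550/7 = -1550/7 + √50698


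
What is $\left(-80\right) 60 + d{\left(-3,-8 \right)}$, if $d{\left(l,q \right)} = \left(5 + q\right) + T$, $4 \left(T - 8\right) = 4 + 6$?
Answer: $- \frac{9585}{2} \approx -4792.5$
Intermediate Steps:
$T = \frac{21}{2}$ ($T = 8 + \frac{4 + 6}{4} = 8 + \frac{1}{4} \cdot 10 = 8 + \frac{5}{2} = \frac{21}{2} \approx 10.5$)
$d{\left(l,q \right)} = \frac{31}{2} + q$ ($d{\left(l,q \right)} = \left(5 + q\right) + \frac{21}{2} = \frac{31}{2} + q$)
$\left(-80\right) 60 + d{\left(-3,-8 \right)} = \left(-80\right) 60 + \left(\frac{31}{2} - 8\right) = -4800 + \frac{15}{2} = - \frac{9585}{2}$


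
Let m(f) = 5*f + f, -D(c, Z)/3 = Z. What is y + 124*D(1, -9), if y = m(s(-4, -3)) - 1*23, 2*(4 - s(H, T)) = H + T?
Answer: 3370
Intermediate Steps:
D(c, Z) = -3*Z
s(H, T) = 4 - H/2 - T/2 (s(H, T) = 4 - (H + T)/2 = 4 + (-H/2 - T/2) = 4 - H/2 - T/2)
m(f) = 6*f
y = 22 (y = 6*(4 - 1/2*(-4) - 1/2*(-3)) - 1*23 = 6*(4 + 2 + 3/2) - 23 = 6*(15/2) - 23 = 45 - 23 = 22)
y + 124*D(1, -9) = 22 + 124*(-3*(-9)) = 22 + 124*27 = 22 + 3348 = 3370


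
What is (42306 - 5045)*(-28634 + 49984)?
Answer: 795522350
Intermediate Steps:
(42306 - 5045)*(-28634 + 49984) = 37261*21350 = 795522350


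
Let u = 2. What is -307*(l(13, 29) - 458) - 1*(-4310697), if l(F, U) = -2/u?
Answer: 4451610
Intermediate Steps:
l(F, U) = -1 (l(F, U) = -2/2 = -2*1/2 = -1)
-307*(l(13, 29) - 458) - 1*(-4310697) = -307*(-1 - 458) - 1*(-4310697) = -307*(-459) + 4310697 = 140913 + 4310697 = 4451610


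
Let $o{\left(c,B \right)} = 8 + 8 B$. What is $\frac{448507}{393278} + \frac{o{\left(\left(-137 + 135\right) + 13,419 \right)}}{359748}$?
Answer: $\frac{13555909193}{11790081162} \approx 1.1498$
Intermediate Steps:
$\frac{448507}{393278} + \frac{o{\left(\left(-137 + 135\right) + 13,419 \right)}}{359748} = \frac{448507}{393278} + \frac{8 + 8 \cdot 419}{359748} = 448507 \cdot \frac{1}{393278} + \left(8 + 3352\right) \frac{1}{359748} = \frac{448507}{393278} + 3360 \cdot \frac{1}{359748} = \frac{448507}{393278} + \frac{280}{29979} = \frac{13555909193}{11790081162}$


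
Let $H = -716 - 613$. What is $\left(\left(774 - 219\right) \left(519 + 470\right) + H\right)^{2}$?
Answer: $299828524356$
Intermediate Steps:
$H = -1329$ ($H = -716 - 613 = -1329$)
$\left(\left(774 - 219\right) \left(519 + 470\right) + H\right)^{2} = \left(\left(774 - 219\right) \left(519 + 470\right) - 1329\right)^{2} = \left(555 \cdot 989 - 1329\right)^{2} = \left(548895 - 1329\right)^{2} = 547566^{2} = 299828524356$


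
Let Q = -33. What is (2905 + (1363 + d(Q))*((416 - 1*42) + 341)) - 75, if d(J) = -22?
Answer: 961645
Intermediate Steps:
(2905 + (1363 + d(Q))*((416 - 1*42) + 341)) - 75 = (2905 + (1363 - 22)*((416 - 1*42) + 341)) - 75 = (2905 + 1341*((416 - 42) + 341)) - 75 = (2905 + 1341*(374 + 341)) - 75 = (2905 + 1341*715) - 75 = (2905 + 958815) - 75 = 961720 - 75 = 961645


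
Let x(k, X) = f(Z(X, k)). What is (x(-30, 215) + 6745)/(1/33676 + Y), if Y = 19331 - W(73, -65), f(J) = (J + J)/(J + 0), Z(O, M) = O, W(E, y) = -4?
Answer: 227211972/651125461 ≈ 0.34895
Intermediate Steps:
f(J) = 2 (f(J) = (2*J)/J = 2)
x(k, X) = 2
Y = 19335 (Y = 19331 - 1*(-4) = 19331 + 4 = 19335)
(x(-30, 215) + 6745)/(1/33676 + Y) = (2 + 6745)/(1/33676 + 19335) = 6747/(1/33676 + 19335) = 6747/(651125461/33676) = 6747*(33676/651125461) = 227211972/651125461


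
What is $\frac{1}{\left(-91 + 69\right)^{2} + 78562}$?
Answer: $\frac{1}{79046} \approx 1.2651 \cdot 10^{-5}$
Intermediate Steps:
$\frac{1}{\left(-91 + 69\right)^{2} + 78562} = \frac{1}{\left(-22\right)^{2} + 78562} = \frac{1}{484 + 78562} = \frac{1}{79046}$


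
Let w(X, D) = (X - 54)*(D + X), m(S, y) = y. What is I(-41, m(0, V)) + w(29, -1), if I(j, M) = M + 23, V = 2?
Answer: -675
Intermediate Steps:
I(j, M) = 23 + M
w(X, D) = (-54 + X)*(D + X)
I(-41, m(0, V)) + w(29, -1) = (23 + 2) + (29² - 54*(-1) - 54*29 - 1*29) = 25 + (841 + 54 - 1566 - 29) = 25 - 700 = -675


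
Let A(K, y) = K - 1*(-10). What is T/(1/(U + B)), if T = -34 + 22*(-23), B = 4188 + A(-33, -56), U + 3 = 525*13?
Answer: -5932980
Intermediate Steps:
A(K, y) = 10 + K (A(K, y) = K + 10 = 10 + K)
U = 6822 (U = -3 + 525*13 = -3 + 6825 = 6822)
B = 4165 (B = 4188 + (10 - 33) = 4188 - 23 = 4165)
T = -540 (T = -34 - 506 = -540)
T/(1/(U + B)) = -540/(1/(6822 + 4165)) = -540/(1/10987) = -540/1/10987 = -540*10987 = -5932980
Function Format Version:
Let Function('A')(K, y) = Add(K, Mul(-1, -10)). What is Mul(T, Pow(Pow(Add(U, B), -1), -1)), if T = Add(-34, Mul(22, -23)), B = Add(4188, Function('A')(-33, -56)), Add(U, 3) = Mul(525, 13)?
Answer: -5932980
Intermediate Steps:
Function('A')(K, y) = Add(10, K) (Function('A')(K, y) = Add(K, 10) = Add(10, K))
U = 6822 (U = Add(-3, Mul(525, 13)) = Add(-3, 6825) = 6822)
B = 4165 (B = Add(4188, Add(10, -33)) = Add(4188, -23) = 4165)
T = -540 (T = Add(-34, -506) = -540)
Mul(T, Pow(Pow(Add(U, B), -1), -1)) = Mul(-540, Pow(Pow(Add(6822, 4165), -1), -1)) = Mul(-540, Pow(Pow(10987, -1), -1)) = Mul(-540, Pow(Rational(1, 10987), -1)) = Mul(-540, 10987) = -5932980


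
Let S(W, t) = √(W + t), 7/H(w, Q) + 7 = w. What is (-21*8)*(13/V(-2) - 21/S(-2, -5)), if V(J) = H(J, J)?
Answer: 2808 - 504*I*√7 ≈ 2808.0 - 1333.5*I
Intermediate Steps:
H(w, Q) = 7/(-7 + w)
V(J) = 7/(-7 + J)
(-21*8)*(13/V(-2) - 21/S(-2, -5)) = (-21*8)*(13/((7/(-7 - 2))) - 21/√(-2 - 5)) = -168*(13/((7/(-9))) - 21*(-I*√7/7)) = -168*(13/((7*(-⅑))) - 21*(-I*√7/7)) = -168*(13/(-7/9) - (-3)*I*√7) = -168*(13*(-9/7) + 3*I*√7) = -168*(-117/7 + 3*I*√7) = 2808 - 504*I*√7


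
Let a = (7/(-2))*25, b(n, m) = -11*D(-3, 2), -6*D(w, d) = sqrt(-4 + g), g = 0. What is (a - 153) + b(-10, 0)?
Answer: -481/2 + 11*I/3 ≈ -240.5 + 3.6667*I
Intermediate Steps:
D(w, d) = -I/3 (D(w, d) = -sqrt(-4 + 0)/6 = -I/3)
b(n, m) = 11*I/3 (b(n, m) = -(-11)*I/3 = 11*I/3)
a = -175/2 (a = (7*(-1/2))*25 = -7/2*25 = -175/2 ≈ -87.500)
(a - 153) + b(-10, 0) = (-175/2 - 153) + 11*I/3 = -481/2 + 11*I/3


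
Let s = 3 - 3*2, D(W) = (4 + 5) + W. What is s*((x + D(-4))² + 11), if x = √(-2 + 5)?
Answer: -117 - 30*√3 ≈ -168.96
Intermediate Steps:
D(W) = 9 + W
x = √3 ≈ 1.7320
s = -3 (s = 3 - 6 = -3)
s*((x + D(-4))² + 11) = -3*((√3 + (9 - 4))² + 11) = -3*((√3 + 5)² + 11) = -3*((5 + √3)² + 11) = -3*(11 + (5 + √3)²) = -33 - 3*(5 + √3)²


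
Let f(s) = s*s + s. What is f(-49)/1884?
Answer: 196/157 ≈ 1.2484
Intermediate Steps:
f(s) = s + s² (f(s) = s² + s = s + s²)
f(-49)/1884 = -49*(1 - 49)/1884 = -49*(-48)*(1/1884) = 2352*(1/1884) = 196/157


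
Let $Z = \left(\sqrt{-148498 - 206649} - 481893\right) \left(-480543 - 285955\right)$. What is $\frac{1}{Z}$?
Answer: $\frac{481893}{177997099611396808} + \frac{i \sqrt{355147}}{177997099611396808} \approx 2.7073 \cdot 10^{-12} + 3.348 \cdot 10^{-15} i$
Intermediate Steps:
$Z = 369370020714 - 766498 i \sqrt{355147}$ ($Z = \left(\sqrt{-355147} - 481893\right) \left(-766498\right) = \left(i \sqrt{355147} - 481893\right) \left(-766498\right) = \left(-481893 + i \sqrt{355147}\right) \left(-766498\right) = 369370020714 - 766498 i \sqrt{355147} \approx 3.6937 \cdot 10^{11} - 4.5679 \cdot 10^{8} i$)
$\frac{1}{Z} = \frac{1}{369370020714 - 766498 i \sqrt{355147}}$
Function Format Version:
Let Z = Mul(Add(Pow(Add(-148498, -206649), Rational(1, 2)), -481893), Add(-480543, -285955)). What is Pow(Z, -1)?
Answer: Add(Rational(481893, 177997099611396808), Mul(Rational(1, 177997099611396808), I, Pow(355147, Rational(1, 2)))) ≈ Add(2.7073e-12, Mul(3.3480e-15, I))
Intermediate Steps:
Z = Add(369370020714, Mul(-766498, I, Pow(355147, Rational(1, 2)))) (Z = Mul(Add(Pow(-355147, Rational(1, 2)), -481893), -766498) = Mul(Add(Mul(I, Pow(355147, Rational(1, 2))), -481893), -766498) = Mul(Add(-481893, Mul(I, Pow(355147, Rational(1, 2)))), -766498) = Add(369370020714, Mul(-766498, I, Pow(355147, Rational(1, 2)))) ≈ Add(3.6937e+11, Mul(-4.5679e+8, I)))
Pow(Z, -1) = Pow(Add(369370020714, Mul(-766498, I, Pow(355147, Rational(1, 2)))), -1)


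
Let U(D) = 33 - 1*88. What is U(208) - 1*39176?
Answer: -39231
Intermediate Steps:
U(D) = -55 (U(D) = 33 - 88 = -55)
U(208) - 1*39176 = -55 - 1*39176 = -55 - 39176 = -39231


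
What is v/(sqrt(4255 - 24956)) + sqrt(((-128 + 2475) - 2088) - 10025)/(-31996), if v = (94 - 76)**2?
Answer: I*(-10366704*sqrt(20701) - 20701*sqrt(9766))/662349196 ≈ -2.255*I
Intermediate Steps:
v = 324 (v = 18**2 = 324)
v/(sqrt(4255 - 24956)) + sqrt(((-128 + 2475) - 2088) - 10025)/(-31996) = 324/(sqrt(4255 - 24956)) + sqrt(((-128 + 2475) - 2088) - 10025)/(-31996) = 324/(sqrt(-20701)) + sqrt((2347 - 2088) - 10025)*(-1/31996) = 324/((I*sqrt(20701))) + sqrt(259 - 10025)*(-1/31996) = 324*(-I*sqrt(20701)/20701) + sqrt(-9766)*(-1/31996) = -324*I*sqrt(20701)/20701 + (I*sqrt(9766))*(-1/31996) = -324*I*sqrt(20701)/20701 - I*sqrt(9766)/31996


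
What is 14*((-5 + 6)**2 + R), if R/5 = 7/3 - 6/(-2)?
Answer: 1162/3 ≈ 387.33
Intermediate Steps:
R = 80/3 (R = 5*(7/3 - 6/(-2)) = 5*(7*(1/3) - 6*(-1/2)) = 5*(7/3 + 3) = 5*(16/3) = 80/3 ≈ 26.667)
14*((-5 + 6)**2 + R) = 14*((-5 + 6)**2 + 80/3) = 14*(1**2 + 80/3) = 14*(1 + 80/3) = 14*(83/3) = 1162/3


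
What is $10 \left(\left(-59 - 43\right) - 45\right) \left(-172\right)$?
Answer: $252840$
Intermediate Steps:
$10 \left(\left(-59 - 43\right) - 45\right) \left(-172\right) = 10 \left(-102 - 45\right) \left(-172\right) = 10 \left(-147\right) \left(-172\right) = \left(-1470\right) \left(-172\right) = 252840$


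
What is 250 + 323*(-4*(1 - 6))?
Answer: 6710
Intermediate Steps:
250 + 323*(-4*(1 - 6)) = 250 + 323*(-4*(-5)) = 250 + 323*20 = 250 + 6460 = 6710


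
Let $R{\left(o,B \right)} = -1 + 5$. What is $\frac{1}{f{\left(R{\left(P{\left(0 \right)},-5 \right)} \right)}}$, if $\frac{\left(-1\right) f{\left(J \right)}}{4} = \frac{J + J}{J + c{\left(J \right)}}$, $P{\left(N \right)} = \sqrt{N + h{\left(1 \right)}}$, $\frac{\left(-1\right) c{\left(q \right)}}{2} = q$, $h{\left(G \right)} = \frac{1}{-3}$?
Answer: $\frac{1}{8} \approx 0.125$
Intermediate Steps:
$h{\left(G \right)} = - \frac{1}{3}$
$c{\left(q \right)} = - 2 q$
$P{\left(N \right)} = \sqrt{- \frac{1}{3} + N}$ ($P{\left(N \right)} = \sqrt{N - \frac{1}{3}} = \sqrt{- \frac{1}{3} + N}$)
$R{\left(o,B \right)} = 4$
$f{\left(J \right)} = 8$ ($f{\left(J \right)} = - 4 \frac{J + J}{J - 2 J} = - 4 \frac{2 J}{\left(-1\right) J} = - 4 \cdot 2 J \left(- \frac{1}{J}\right) = \left(-4\right) \left(-2\right) = 8$)
$\frac{1}{f{\left(R{\left(P{\left(0 \right)},-5 \right)} \right)}} = \frac{1}{8}$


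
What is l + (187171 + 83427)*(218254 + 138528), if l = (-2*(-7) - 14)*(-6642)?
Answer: 96544495636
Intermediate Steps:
l = 0 (l = (14 - 14)*(-6642) = 0*(-6642) = 0)
l + (187171 + 83427)*(218254 + 138528) = 0 + (187171 + 83427)*(218254 + 138528) = 0 + 270598*356782 = 0 + 96544495636 = 96544495636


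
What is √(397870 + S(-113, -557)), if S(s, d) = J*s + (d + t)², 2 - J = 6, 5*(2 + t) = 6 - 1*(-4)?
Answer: √708571 ≈ 841.77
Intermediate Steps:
t = 0 (t = -2 + (6 - 1*(-4))/5 = -2 + (6 + 4)/5 = -2 + (⅕)*10 = -2 + 2 = 0)
J = -4 (J = 2 - 1*6 = 2 - 6 = -4)
S(s, d) = d² - 4*s (S(s, d) = -4*s + (d + 0)² = -4*s + d² = d² - 4*s)
√(397870 + S(-113, -557)) = √(397870 + ((-557)² - 4*(-113))) = √(397870 + (310249 + 452)) = √(397870 + 310701) = √708571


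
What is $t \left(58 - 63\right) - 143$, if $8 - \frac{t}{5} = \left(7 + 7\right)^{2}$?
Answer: $4557$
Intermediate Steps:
$t = -940$ ($t = 40 - 5 \left(7 + 7\right)^{2} = 40 - 5 \cdot 14^{2} = 40 - 980 = -940$)
$t \left(58 - 63\right) - 143 = - 940 \left(58 - 63\right) - 143 = \left(-940\right) \left(-5\right) - 143 = 4700 - 143 = 4557$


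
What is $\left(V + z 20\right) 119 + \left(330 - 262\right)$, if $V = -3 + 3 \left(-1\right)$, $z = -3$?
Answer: $-7786$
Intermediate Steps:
$V = -6$ ($V = -3 - 3 = -6$)
$\left(V + z 20\right) 119 + \left(330 - 262\right) = \left(-6 - 60\right) 119 + \left(330 - 262\right) = \left(-66\right) 119 + 68 = -7854 + 68 = -7786$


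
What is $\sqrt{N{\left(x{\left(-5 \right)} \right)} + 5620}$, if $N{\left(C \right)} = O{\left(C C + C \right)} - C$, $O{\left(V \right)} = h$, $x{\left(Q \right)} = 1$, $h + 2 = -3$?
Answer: $\sqrt{5614} \approx 74.927$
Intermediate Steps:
$h = -5$ ($h = -2 - 3 = -5$)
$O{\left(V \right)} = -5$
$N{\left(C \right)} = -5 - C$
$\sqrt{N{\left(x{\left(-5 \right)} \right)} + 5620} = \sqrt{\left(-5 - 1\right) + 5620} = \sqrt{-6 + 5620} = \sqrt{5614}$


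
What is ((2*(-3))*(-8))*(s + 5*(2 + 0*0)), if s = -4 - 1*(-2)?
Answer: 384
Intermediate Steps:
s = -2 (s = -4 + 2 = -2)
((2*(-3))*(-8))*(s + 5*(2 + 0*0)) = ((2*(-3))*(-8))*(-2 + 5*(2 + 0*0)) = (-6*(-8))*(-2 + 5*(2 + 0)) = 48*(-2 + 5*2) = 48*(-2 + 10) = 48*8 = 384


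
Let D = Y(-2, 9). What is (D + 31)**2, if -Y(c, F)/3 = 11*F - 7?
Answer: 60025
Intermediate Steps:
Y(c, F) = 21 - 33*F (Y(c, F) = -3*(11*F - 7) = -3*(-7 + 11*F) = 21 - 33*F)
D = -276 (D = 21 - 33*9 = 21 - 297 = -276)
(D + 31)**2 = (-276 + 31)**2 = (-245)**2 = 60025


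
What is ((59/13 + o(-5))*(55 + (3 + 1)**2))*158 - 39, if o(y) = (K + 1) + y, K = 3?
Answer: 515521/13 ≈ 39655.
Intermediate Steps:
o(y) = 4 + y (o(y) = (3 + 1) + y = 4 + y)
((59/13 + o(-5))*(55 + (3 + 1)**2))*158 - 39 = ((59/13 + (4 - 5))*(55 + (3 + 1)**2))*158 - 39 = ((59*(1/13) - 1)*(55 + 4**2))*158 - 39 = ((59/13 - 1)*(55 + 16))*158 - 39 = ((46/13)*71)*158 - 39 = (3266/13)*158 - 39 = 516028/13 - 39 = 515521/13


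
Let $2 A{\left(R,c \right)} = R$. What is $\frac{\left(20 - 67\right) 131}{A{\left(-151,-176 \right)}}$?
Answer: $\frac{12314}{151} \approx 81.55$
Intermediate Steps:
$A{\left(R,c \right)} = \frac{R}{2}$
$\frac{\left(20 - 67\right) 131}{A{\left(-151,-176 \right)}} = \frac{\left(20 - 67\right) 131}{\frac{1}{2} \left(-151\right)} = \frac{\left(-47\right) 131}{- \frac{151}{2}} = \left(-6157\right) \left(- \frac{2}{151}\right) = \frac{12314}{151}$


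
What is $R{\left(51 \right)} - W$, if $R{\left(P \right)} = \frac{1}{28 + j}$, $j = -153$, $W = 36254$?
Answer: $- \frac{4531751}{125} \approx -36254.0$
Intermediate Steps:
$R{\left(P \right)} = - \frac{1}{125}$ ($R{\left(P \right)} = \frac{1}{28 - 153} = \frac{1}{-125} = - \frac{1}{125}$)
$R{\left(51 \right)} - W = - \frac{1}{125} - 36254 = - \frac{4531751}{125}$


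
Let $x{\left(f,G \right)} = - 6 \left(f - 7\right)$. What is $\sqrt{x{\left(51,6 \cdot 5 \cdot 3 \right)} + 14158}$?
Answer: $\sqrt{13894} \approx 117.87$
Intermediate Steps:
$x{\left(f,G \right)} = 42 - 6 f$ ($x{\left(f,G \right)} = - 6 \left(-7 + f\right) = 42 - 6 f$)
$\sqrt{x{\left(51,6 \cdot 5 \cdot 3 \right)} + 14158} = \sqrt{\left(42 - 306\right) + 14158} = \sqrt{-264 + 14158} = \sqrt{13894}$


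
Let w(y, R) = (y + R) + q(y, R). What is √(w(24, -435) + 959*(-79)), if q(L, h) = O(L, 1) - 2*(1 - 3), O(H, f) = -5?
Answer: I*√76173 ≈ 275.99*I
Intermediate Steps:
q(L, h) = -1 (q(L, h) = -5 - 2*(1 - 3) = -5 - 2*(-2) = -5 - 1*(-4) = -5 + 4 = -1)
w(y, R) = -1 + R + y (w(y, R) = (y + R) - 1 = (R + y) - 1 = -1 + R + y)
√(w(24, -435) + 959*(-79)) = √((-1 - 435 + 24) + 959*(-79)) = √(-412 - 75761) = √(-76173) = I*√76173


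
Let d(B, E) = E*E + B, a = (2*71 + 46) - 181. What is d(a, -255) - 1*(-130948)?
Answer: 195980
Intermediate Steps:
a = 7 (a = (142 + 46) - 181 = 188 - 181 = 7)
d(B, E) = B + E² (d(B, E) = E² + B = B + E²)
d(a, -255) - 1*(-130948) = (7 + (-255)²) - 1*(-130948) = (7 + 65025) + 130948 = 65032 + 130948 = 195980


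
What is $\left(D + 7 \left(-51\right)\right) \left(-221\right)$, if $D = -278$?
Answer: $140335$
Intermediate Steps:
$\left(D + 7 \left(-51\right)\right) \left(-221\right) = \left(-278 + 7 \left(-51\right)\right) \left(-221\right) = \left(-278 - 357\right) \left(-221\right) = \left(-635\right) \left(-221\right) = 140335$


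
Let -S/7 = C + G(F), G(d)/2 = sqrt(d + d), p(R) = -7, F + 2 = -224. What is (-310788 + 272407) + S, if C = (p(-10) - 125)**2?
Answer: -160349 - 28*I*sqrt(113) ≈ -1.6035e+5 - 297.64*I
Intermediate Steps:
F = -226 (F = -2 - 224 = -226)
C = 17424 (C = (-7 - 125)**2 = (-132)**2 = 17424)
G(d) = 2*sqrt(2)*sqrt(d) (G(d) = 2*sqrt(d + d) = 2*sqrt(2*d) = 2*(sqrt(2)*sqrt(d)) = 2*sqrt(2)*sqrt(d))
S = -121968 - 28*I*sqrt(113) (S = -7*(17424 + 2*sqrt(2)*sqrt(-226)) = -7*(17424 + 2*sqrt(2)*(I*sqrt(226))) = -7*(17424 + 4*I*sqrt(113)) = -121968 - 28*I*sqrt(113) ≈ -1.2197e+5 - 297.64*I)
(-310788 + 272407) + S = (-310788 + 272407) + (-121968 - 28*I*sqrt(113)) = -38381 + (-121968 - 28*I*sqrt(113)) = -160349 - 28*I*sqrt(113)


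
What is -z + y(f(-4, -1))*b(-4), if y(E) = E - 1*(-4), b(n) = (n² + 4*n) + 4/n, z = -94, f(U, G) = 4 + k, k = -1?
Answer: 87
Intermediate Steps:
f(U, G) = 3 (f(U, G) = 4 - 1 = 3)
b(n) = n² + 4*n + 4/n
y(E) = 4 + E (y(E) = E + 4 = 4 + E)
-z + y(f(-4, -1))*b(-4) = -1*(-94) + (4 + 3)*((4 + (-4)²*(4 - 4))/(-4)) = 94 + 7*(-(4 + 16*0)/4) = 94 + 7*(-(4 + 0)/4) = 94 + 7*(-¼*4) = 94 + 7*(-1) = 94 - 7 = 87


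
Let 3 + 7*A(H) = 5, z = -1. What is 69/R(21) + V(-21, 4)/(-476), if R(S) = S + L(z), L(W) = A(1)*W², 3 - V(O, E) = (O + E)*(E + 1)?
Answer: 54199/17731 ≈ 3.0567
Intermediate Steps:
A(H) = 2/7 (A(H) = -3/7 + (⅐)*5 = -3/7 + 5/7 = 2/7)
V(O, E) = 3 - (1 + E)*(E + O) (V(O, E) = 3 - (O + E)*(E + 1) = 3 - (E + O)*(1 + E) = 3 - (1 + E)*(E + O))
L(W) = 2*W²/7
R(S) = 2/7 + S (R(S) = S + (2/7)*(-1)² = S + (2/7)*1 = S + 2/7 = 2/7 + S)
69/R(21) + V(-21, 4)/(-476) = 69/(2/7 + 21) + (3 - 1*4 - 1*(-21) - 1*4² - 1*4*(-21))/(-476) = 69/(149/7) + (3 - 4 + 21 - 1*16 + 84)*(-1/476) = 69*(7/149) + (3 - 4 + 21 - 16 + 84)*(-1/476) = 483/149 + 88*(-1/476) = 483/149 - 22/119 = 54199/17731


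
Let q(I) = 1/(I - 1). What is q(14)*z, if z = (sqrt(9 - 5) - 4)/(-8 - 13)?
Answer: 2/273 ≈ 0.0073260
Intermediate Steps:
q(I) = 1/(-1 + I)
z = 2/21 (z = (sqrt(4) - 4)/(-21) = (2 - 4)*(-1/21) = -2*(-1/21) = 2/21 ≈ 0.095238)
q(14)*z = (2/21)/(-1 + 14) = (2/21)/13 = (1/13)*(2/21) = 2/273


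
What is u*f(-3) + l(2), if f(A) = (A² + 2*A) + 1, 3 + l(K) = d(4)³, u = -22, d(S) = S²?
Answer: 4005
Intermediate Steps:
l(K) = 4093 (l(K) = -3 + (4²)³ = -3 + 16³ = -3 + 4096 = 4093)
f(A) = 1 + A² + 2*A
u*f(-3) + l(2) = -22*(1 + (-3)² + 2*(-3)) + 4093 = -22*(1 + 9 - 6) + 4093 = -22*4 + 4093 = -88 + 4093 = 4005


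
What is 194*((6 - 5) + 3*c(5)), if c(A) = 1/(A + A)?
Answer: 1261/5 ≈ 252.20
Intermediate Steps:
c(A) = 1/(2*A)
194*((6 - 5) + 3*c(5)) = 194*((6 - 5) + 3*((½)/5)) = 194*(1 + 3*((½)*(⅕))) = 194*(1 + 3*(⅒)) = 194*(1 + 3/10) = 194*(13/10) = 1261/5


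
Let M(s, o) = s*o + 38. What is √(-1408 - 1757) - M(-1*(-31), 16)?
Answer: -534 + I*√3165 ≈ -534.0 + 56.258*I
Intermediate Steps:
M(s, o) = 38 + o*s (M(s, o) = o*s + 38 = 38 + o*s)
√(-1408 - 1757) - M(-1*(-31), 16) = √(-1408 - 1757) - (38 + 16*(-1*(-31))) = √(-3165) - (38 + 16*31) = I*√3165 - (38 + 496) = I*√3165 - 1*534 = I*√3165 - 534 = -534 + I*√3165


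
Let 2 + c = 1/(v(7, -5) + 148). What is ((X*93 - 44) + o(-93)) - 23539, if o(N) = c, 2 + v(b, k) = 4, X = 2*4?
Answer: -3426149/150 ≈ -22841.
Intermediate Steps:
X = 8
v(b, k) = 2 (v(b, k) = -2 + 4 = 2)
c = -299/150 (c = -2 + 1/(2 + 148) = -2 + 1/150 = -299/150 ≈ -1.9933)
o(N) = -299/150
((X*93 - 44) + o(-93)) - 23539 = ((8*93 - 44) - 299/150) - 23539 = ((744 - 44) - 299/150) - 23539 = (700 - 299/150) - 23539 = 104701/150 - 23539 = -3426149/150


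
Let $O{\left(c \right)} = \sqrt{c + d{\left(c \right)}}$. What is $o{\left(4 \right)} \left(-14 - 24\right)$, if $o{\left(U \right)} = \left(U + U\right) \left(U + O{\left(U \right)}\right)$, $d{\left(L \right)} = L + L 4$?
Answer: $-1216 - 608 \sqrt{6} \approx -2705.3$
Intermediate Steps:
$d{\left(L \right)} = 5 L$ ($d{\left(L \right)} = L + 4 L = 5 L$)
$O{\left(c \right)} = \sqrt{6} \sqrt{c}$ ($O{\left(c \right)} = \sqrt{c + 5 c} = \sqrt{6 c} = \sqrt{6} \sqrt{c}$)
$o{\left(U \right)} = 2 U \left(U + \sqrt{6} \sqrt{U}\right)$ ($o{\left(U \right)} = \left(U + U\right) \left(U + \sqrt{6} \sqrt{U}\right) = 2 U \left(U + \sqrt{6} \sqrt{U}\right)$)
$o{\left(4 \right)} \left(-14 - 24\right) = 2 \cdot 4 \left(4 + \sqrt{6} \sqrt{4}\right) \left(-14 - 24\right) = 2 \cdot 4 \left(4 + \sqrt{6} \cdot 2\right) \left(-38\right) = 2 \cdot 4 \left(4 + 2 \sqrt{6}\right) \left(-38\right) = \left(32 + 16 \sqrt{6}\right) \left(-38\right) = -1216 - 608 \sqrt{6}$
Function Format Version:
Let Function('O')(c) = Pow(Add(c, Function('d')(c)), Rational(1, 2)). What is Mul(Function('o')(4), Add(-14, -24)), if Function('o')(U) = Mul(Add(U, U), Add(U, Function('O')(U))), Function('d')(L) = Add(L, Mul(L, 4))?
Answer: Add(-1216, Mul(-608, Pow(6, Rational(1, 2)))) ≈ -2705.3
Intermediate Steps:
Function('d')(L) = Mul(5, L) (Function('d')(L) = Add(L, Mul(4, L)) = Mul(5, L))
Function('O')(c) = Mul(Pow(6, Rational(1, 2)), Pow(c, Rational(1, 2))) (Function('O')(c) = Pow(Add(c, Mul(5, c)), Rational(1, 2)) = Pow(Mul(6, c), Rational(1, 2)) = Mul(Pow(6, Rational(1, 2)), Pow(c, Rational(1, 2))))
Function('o')(U) = Mul(2, U, Add(U, Mul(Pow(6, Rational(1, 2)), Pow(U, Rational(1, 2))))) (Function('o')(U) = Mul(Add(U, U), Add(U, Mul(Pow(6, Rational(1, 2)), Pow(U, Rational(1, 2))))) = Mul(Mul(2, U), Add(U, Mul(Pow(6, Rational(1, 2)), Pow(U, Rational(1, 2))))) = Mul(2, U, Add(U, Mul(Pow(6, Rational(1, 2)), Pow(U, Rational(1, 2))))))
Mul(Function('o')(4), Add(-14, -24)) = Mul(Mul(2, 4, Add(4, Mul(Pow(6, Rational(1, 2)), Pow(4, Rational(1, 2))))), Add(-14, -24)) = Mul(Mul(2, 4, Add(4, Mul(Pow(6, Rational(1, 2)), 2))), -38) = Mul(Mul(2, 4, Add(4, Mul(2, Pow(6, Rational(1, 2))))), -38) = Mul(Add(32, Mul(16, Pow(6, Rational(1, 2)))), -38) = Add(-1216, Mul(-608, Pow(6, Rational(1, 2))))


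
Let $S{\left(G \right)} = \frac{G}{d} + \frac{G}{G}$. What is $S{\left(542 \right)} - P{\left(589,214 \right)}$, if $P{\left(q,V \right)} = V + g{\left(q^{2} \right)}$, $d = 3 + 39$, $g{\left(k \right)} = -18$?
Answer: $- \frac{3824}{21} \approx -182.1$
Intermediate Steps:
$d = 42$
$P{\left(q,V \right)} = -18 + V$ ($P{\left(q,V \right)} = V - 18 = -18 + V$)
$S{\left(G \right)} = 1 + \frac{G}{42}$ ($S{\left(G \right)} = \frac{G}{42} + \frac{G}{G} = G \frac{1}{42} + 1 = \frac{G}{42} + 1 = 1 + \frac{G}{42}$)
$S{\left(542 \right)} - P{\left(589,214 \right)} = \left(1 + \frac{1}{42} \cdot 542\right) - \left(-18 + 214\right) = \left(1 + \frac{271}{21}\right) - 196 = \frac{292}{21} - 196 = - \frac{3824}{21}$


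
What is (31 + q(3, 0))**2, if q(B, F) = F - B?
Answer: 784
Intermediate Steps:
(31 + q(3, 0))**2 = (31 + (0 - 1*3))**2 = (31 + (0 - 3))**2 = (31 - 3)**2 = 28**2 = 784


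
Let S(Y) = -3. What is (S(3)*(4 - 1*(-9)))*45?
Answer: -1755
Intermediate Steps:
(S(3)*(4 - 1*(-9)))*45 = -3*(4 - 1*(-9))*45 = -3*(4 + 9)*45 = -3*13*45 = -39*45 = -1755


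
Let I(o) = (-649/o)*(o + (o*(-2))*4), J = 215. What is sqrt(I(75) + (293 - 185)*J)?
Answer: sqrt(27763) ≈ 166.62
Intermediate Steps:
I(o) = 4543 (I(o) = (-649/o)*(o - 2*o*4) = (-649/o)*(o - 8*o) = (-649/o)*(-7*o) = 4543)
sqrt(I(75) + (293 - 185)*J) = sqrt(4543 + (293 - 185)*215) = sqrt(4543 + 108*215) = sqrt(4543 + 23220) = sqrt(27763)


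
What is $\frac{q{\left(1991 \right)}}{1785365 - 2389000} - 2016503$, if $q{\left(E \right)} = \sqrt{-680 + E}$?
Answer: $-2016503 - \frac{\sqrt{1311}}{603635} \approx -2.0165 \cdot 10^{6}$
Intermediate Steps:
$\frac{q{\left(1991 \right)}}{1785365 - 2389000} - 2016503 = \frac{\sqrt{-680 + 1991}}{1785365 - 2389000} - 2016503 = \frac{\sqrt{1311}}{1785365 - 2389000} - 2016503 = \frac{\sqrt{1311}}{-603635} - 2016503 = \sqrt{1311} \left(- \frac{1}{603635}\right) - 2016503 = - \frac{\sqrt{1311}}{603635} - 2016503 = -2016503 - \frac{\sqrt{1311}}{603635}$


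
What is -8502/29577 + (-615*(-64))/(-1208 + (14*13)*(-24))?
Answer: -1231258/167603 ≈ -7.3463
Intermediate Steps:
-8502/29577 + (-615*(-64))/(-1208 + (14*13)*(-24)) = -8502*1/29577 + 39360/(-1208 + 182*(-24)) = -2834/9859 + 39360/(-1208 - 4368) = -2834/9859 + 39360/(-5576) = -2834/9859 + 39360*(-1/5576) = -2834/9859 - 120/17 = -1231258/167603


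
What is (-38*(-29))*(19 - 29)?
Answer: -11020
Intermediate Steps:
(-38*(-29))*(19 - 29) = 1102*(-10) = -11020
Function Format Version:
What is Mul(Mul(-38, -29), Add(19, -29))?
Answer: -11020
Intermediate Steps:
Mul(Mul(-38, -29), Add(19, -29)) = Mul(1102, -10) = -11020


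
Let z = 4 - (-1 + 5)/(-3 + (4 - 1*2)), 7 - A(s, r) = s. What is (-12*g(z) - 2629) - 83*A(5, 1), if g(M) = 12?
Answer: -2939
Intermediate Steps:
A(s, r) = 7 - s
z = 8 (z = 4 - 4/(-3 + (4 - 2)) = 4 - 4/(-3 + 2) = 4 - 4/(-1) = 4 - 4*(-1) = 4 - 1*(-4) = 4 + 4 = 8)
(-12*g(z) - 2629) - 83*A(5, 1) = (-12*12 - 2629) - 83*(7 - 1*5) = (-144 - 2629) - 83*(7 - 5) = -2773 - 83*2 = -2773 - 166 = -2939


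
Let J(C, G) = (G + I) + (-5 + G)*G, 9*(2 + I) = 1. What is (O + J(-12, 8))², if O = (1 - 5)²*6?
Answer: 1288225/81 ≈ 15904.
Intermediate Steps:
I = -17/9 (I = -2 + (⅑)*1 = -2 + ⅑ = -17/9 ≈ -1.8889)
J(C, G) = -17/9 + G + G*(-5 + G) (J(C, G) = (G - 17/9) + (-5 + G)*G = (-17/9 + G) + G*(-5 + G) = -17/9 + G + G*(-5 + G))
O = 96 (O = (-4)²*6 = 16*6 = 96)
(O + J(-12, 8))² = (96 + (-17/9 + 8² - 4*8))² = (96 + (-17/9 + 64 - 32))² = (96 + 271/9)² = (1135/9)² = 1288225/81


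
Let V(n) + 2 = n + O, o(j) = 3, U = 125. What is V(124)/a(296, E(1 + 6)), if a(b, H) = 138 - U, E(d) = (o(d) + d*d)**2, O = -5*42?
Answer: -88/13 ≈ -6.7692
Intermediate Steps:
O = -210
E(d) = (3 + d**2)**2 (E(d) = (3 + d*d)**2 = (3 + d**2)**2)
V(n) = -212 + n (V(n) = -2 + (n - 210) = -2 + (-210 + n) = -212 + n)
a(b, H) = 13 (a(b, H) = 138 - 1*125 = 138 - 125 = 13)
V(124)/a(296, E(1 + 6)) = (-212 + 124)/13 = -88*1/13 = -88/13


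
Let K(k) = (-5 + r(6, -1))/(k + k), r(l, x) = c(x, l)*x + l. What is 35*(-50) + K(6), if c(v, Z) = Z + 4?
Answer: -7003/4 ≈ -1750.8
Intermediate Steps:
c(v, Z) = 4 + Z
r(l, x) = l + x*(4 + l) (r(l, x) = (4 + l)*x + l = x*(4 + l) + l = l + x*(4 + l))
K(k) = -9/(2*k) (K(k) = (-5 + (6 - (4 + 6)))/(k + k) = (-5 + (6 - 1*10))/((2*k)) = (-5 + (6 - 10))*(1/(2*k)) = (-5 - 4)*(1/(2*k)) = -9/(2*k))
35*(-50) + K(6) = 35*(-50) - 9/2/6 = -1750 - 9/2*1/6 = -1750 - 3/4 = -7003/4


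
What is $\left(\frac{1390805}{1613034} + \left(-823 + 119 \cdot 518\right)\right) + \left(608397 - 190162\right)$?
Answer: $\frac{772731780641}{1613034} \approx 4.7906 \cdot 10^{5}$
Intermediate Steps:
$\left(\frac{1390805}{1613034} + \left(-823 + 119 \cdot 518\right)\right) + \left(608397 - 190162\right) = \left(1390805 \cdot \frac{1}{1613034} + \left(-823 + 61642\right)\right) + \left(608397 - 190162\right) = \left(\frac{1390805}{1613034} + 60819\right) + 418235 = \frac{98104505651}{1613034} + 418235 = \frac{772731780641}{1613034}$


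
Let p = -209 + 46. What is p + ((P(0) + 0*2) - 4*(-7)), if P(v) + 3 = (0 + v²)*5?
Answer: -138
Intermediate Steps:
P(v) = -3 + 5*v² (P(v) = -3 + (0 + v²)*5 = -3 + v²*5 = -3 + 5*v²)
p = -163
p + ((P(0) + 0*2) - 4*(-7)) = -163 + (((-3 + 5*0²) + 0*2) - 4*(-7)) = -163 + (((-3 + 5*0) + 0) + 28) = -163 + (((-3 + 0) + 0) + 28) = -163 + ((-3 + 0) + 28) = -163 + (-3 + 28) = -163 + 25 = -138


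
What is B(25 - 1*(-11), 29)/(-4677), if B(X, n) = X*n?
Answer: -348/1559 ≈ -0.22322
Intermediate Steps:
B(25 - 1*(-11), 29)/(-4677) = ((25 - 1*(-11))*29)/(-4677) = ((25 + 11)*29)*(-1/4677) = (36*29)*(-1/4677) = 1044*(-1/4677) = -348/1559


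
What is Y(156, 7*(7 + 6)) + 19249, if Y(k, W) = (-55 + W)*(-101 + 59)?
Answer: 17737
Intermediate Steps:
Y(k, W) = 2310 - 42*W (Y(k, W) = (-55 + W)*(-42) = 2310 - 42*W)
Y(156, 7*(7 + 6)) + 19249 = (2310 - 294*(7 + 6)) + 19249 = (2310 - 294*13) + 19249 = (2310 - 42*91) + 19249 = (2310 - 3822) + 19249 = -1512 + 19249 = 17737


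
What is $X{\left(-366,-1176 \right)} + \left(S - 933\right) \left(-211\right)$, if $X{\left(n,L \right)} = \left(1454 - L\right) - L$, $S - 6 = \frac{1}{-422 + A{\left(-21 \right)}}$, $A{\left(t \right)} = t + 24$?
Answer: $\frac{83550068}{419} \approx 1.994 \cdot 10^{5}$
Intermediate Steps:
$A{\left(t \right)} = 24 + t$
$S = \frac{2513}{419}$ ($S = 6 + \frac{1}{-422 + \left(24 - 21\right)} = 6 + \frac{1}{-422 + 3} = 6 + \frac{1}{-419} = 6 - \frac{1}{419} = \frac{2513}{419} \approx 5.9976$)
$X{\left(n,L \right)} = 1454 - 2 L$
$X{\left(-366,-1176 \right)} + \left(S - 933\right) \left(-211\right) = \left(1454 - -2352\right) + \left(\frac{2513}{419} - 933\right) \left(-211\right) = \left(1454 + 2352\right) - - \frac{81955354}{419} = 3806 + \frac{81955354}{419} = \frac{83550068}{419}$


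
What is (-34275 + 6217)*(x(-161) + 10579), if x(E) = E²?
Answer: -1024117000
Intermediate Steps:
(-34275 + 6217)*(x(-161) + 10579) = (-34275 + 6217)*((-161)² + 10579) = -28058*(25921 + 10579) = -28058*36500 = -1024117000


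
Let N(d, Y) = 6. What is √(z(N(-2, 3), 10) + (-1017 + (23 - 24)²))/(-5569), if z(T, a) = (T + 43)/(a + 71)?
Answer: -I*√82247/50121 ≈ -0.0057219*I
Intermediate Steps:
z(T, a) = (43 + T)/(71 + a)
√(z(N(-2, 3), 10) + (-1017 + (23 - 24)²))/(-5569) = √((43 + 6)/(71 + 10) + (-1017 + (23 - 24)²))/(-5569) = √(49/81 + (-1017 + (-1)²))*(-1/5569) = √((1/81)*49 + (-1017 + 1))*(-1/5569) = √(49/81 - 1016)*(-1/5569) = √(-82247/81)*(-1/5569) = (I*√82247/9)*(-1/5569) = -I*√82247/50121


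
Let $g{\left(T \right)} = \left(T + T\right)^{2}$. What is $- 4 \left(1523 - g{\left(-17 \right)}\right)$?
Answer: $-1468$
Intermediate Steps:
$g{\left(T \right)} = 4 T^{2}$ ($g{\left(T \right)} = \left(2 T\right)^{2} = 4 T^{2}$)
$- 4 \left(1523 - g{\left(-17 \right)}\right) = - 4 \left(1523 - 4 \left(-17\right)^{2}\right) = - 4 \left(1523 - 4 \cdot 289\right) = - 4 \left(1523 - 1156\right) = \left(-4\right) 367 = -1468$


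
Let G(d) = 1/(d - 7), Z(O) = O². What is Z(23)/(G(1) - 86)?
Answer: -3174/517 ≈ -6.1393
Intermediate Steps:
G(d) = 1/(-7 + d)
Z(23)/(G(1) - 86) = 23²/(1/(-7 + 1) - 86) = 529/(1/(-6) - 86) = 529/(-⅙ - 86) = 529/(-517/6) = -6/517*529 = -3174/517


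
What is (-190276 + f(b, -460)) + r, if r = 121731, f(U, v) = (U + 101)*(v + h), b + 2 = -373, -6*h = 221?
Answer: 202762/3 ≈ 67587.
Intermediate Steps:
h = -221/6 (h = -⅙*221 = -221/6 ≈ -36.833)
b = -375 (b = -2 - 373 = -375)
f(U, v) = (101 + U)*(-221/6 + v) (f(U, v) = (U + 101)*(v - 221/6) = (101 + U)*(-221/6 + v))
(-190276 + f(b, -460)) + r = (-190276 + (-22321/6 + 101*(-460) - 221/6*(-375) - 375*(-460))) + 121731 = (-190276 + (-22321/6 - 46460 + 27625/2 + 172500)) + 121731 = (-190276 + 408397/3) + 121731 = -162431/3 + 121731 = 202762/3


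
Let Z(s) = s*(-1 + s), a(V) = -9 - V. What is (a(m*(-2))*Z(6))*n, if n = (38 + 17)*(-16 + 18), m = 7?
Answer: 16500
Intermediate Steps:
n = 110 (n = 55*2 = 110)
(a(m*(-2))*Z(6))*n = ((-9 - 7*(-2))*(6*(-1 + 6)))*110 = ((-9 - 1*(-14))*(6*5))*110 = ((-9 + 14)*30)*110 = (5*30)*110 = 150*110 = 16500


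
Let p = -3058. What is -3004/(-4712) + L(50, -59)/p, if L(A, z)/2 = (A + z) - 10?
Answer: 1170661/1801162 ≈ 0.64995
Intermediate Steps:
L(A, z) = -20 + 2*A + 2*z (L(A, z) = 2*((A + z) - 10) = 2*(-10 + A + z) = -20 + 2*A + 2*z)
-3004/(-4712) + L(50, -59)/p = -3004/(-4712) + (-20 + 2*50 + 2*(-59))/(-3058) = -3004*(-1/4712) + (-20 + 100 - 118)*(-1/3058) = 751/1178 - 38*(-1/3058) = 751/1178 + 19/1529 = 1170661/1801162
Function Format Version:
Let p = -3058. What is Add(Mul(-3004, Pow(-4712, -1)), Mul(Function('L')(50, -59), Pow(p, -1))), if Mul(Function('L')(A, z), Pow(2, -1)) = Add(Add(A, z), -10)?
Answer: Rational(1170661, 1801162) ≈ 0.64995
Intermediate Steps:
Function('L')(A, z) = Add(-20, Mul(2, A), Mul(2, z)) (Function('L')(A, z) = Mul(2, Add(Add(A, z), -10)) = Mul(2, Add(-10, A, z)) = Add(-20, Mul(2, A), Mul(2, z)))
Add(Mul(-3004, Pow(-4712, -1)), Mul(Function('L')(50, -59), Pow(p, -1))) = Add(Mul(-3004, Pow(-4712, -1)), Mul(Add(-20, Mul(2, 50), Mul(2, -59)), Pow(-3058, -1))) = Add(Mul(-3004, Rational(-1, 4712)), Mul(Add(-20, 100, -118), Rational(-1, 3058))) = Add(Rational(751, 1178), Mul(-38, Rational(-1, 3058))) = Add(Rational(751, 1178), Rational(19, 1529)) = Rational(1170661, 1801162)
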